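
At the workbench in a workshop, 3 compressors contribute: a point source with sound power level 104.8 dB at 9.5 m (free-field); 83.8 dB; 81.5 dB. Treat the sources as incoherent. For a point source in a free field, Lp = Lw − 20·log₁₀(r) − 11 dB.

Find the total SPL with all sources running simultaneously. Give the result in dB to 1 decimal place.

86.1 dB

Source at 9.5 m: Lp = 104.8 − 20·log₁₀(9.5) − 11 = 74.2 dB.
Sum in the linear (power) domain: Σ 10^(Lᵢ/10) = 10^(74.2/10) + 10^(83.8/10) + 10^(81.5/10) = 4.074e+08.
Combined level = 10 log₁₀(4.074e+08) = 86.1 dB.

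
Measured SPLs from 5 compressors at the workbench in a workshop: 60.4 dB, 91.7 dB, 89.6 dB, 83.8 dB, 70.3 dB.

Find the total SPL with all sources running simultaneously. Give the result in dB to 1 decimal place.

94.2 dB

Σ 10^(Lᵢ/10) = 2.643e+09.
Combined level = 10 log₁₀(2.643e+09) = 94.2 dB.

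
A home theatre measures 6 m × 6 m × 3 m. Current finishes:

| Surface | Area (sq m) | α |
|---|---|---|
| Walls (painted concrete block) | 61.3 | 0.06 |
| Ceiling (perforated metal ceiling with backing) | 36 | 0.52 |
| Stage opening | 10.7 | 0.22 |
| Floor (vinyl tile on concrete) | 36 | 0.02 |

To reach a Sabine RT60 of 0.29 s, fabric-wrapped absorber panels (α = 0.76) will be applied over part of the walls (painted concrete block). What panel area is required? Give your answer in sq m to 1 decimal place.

A₁ = Σ Sᵢαᵢ = 61.3·0.06 + 36·0.52 + 10.7·0.22 + 36·0.02 = 25.472 sabins.
Required A₂ = 0.161·108/0.29 = 59.959 sabins.
Absorption to add: 59.959 − 25.472 = 34.487 sabins.
Each sq m of panel replacing the walls (painted concrete block) adds (0.76 − 0.06) = 0.70 sabins.
Area = ΔA/Δα = 34.487/0.70 = 49.3 sq m.

49.3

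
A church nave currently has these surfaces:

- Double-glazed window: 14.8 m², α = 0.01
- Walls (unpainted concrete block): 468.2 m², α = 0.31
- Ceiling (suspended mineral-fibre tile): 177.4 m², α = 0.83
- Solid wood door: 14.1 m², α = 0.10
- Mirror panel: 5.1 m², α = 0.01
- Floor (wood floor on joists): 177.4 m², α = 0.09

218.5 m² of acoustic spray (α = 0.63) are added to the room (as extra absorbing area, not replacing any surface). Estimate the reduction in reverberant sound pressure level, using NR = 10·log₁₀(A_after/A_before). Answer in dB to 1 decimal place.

1.6 dB

Summing Sᵢαᵢ: 0.148 + 145.142 + 147.242 + 1.410 + 0.051 + 15.966 → A_before = 309.959 sabins.
Treatment contributes 218.5·0.63 = 137.655 sabins.
New total A_after = 447.614 sabins.
Reduction = 10 log₁₀(A_after/A_before) = 10 log₁₀(1.4441) = 1.6 dB.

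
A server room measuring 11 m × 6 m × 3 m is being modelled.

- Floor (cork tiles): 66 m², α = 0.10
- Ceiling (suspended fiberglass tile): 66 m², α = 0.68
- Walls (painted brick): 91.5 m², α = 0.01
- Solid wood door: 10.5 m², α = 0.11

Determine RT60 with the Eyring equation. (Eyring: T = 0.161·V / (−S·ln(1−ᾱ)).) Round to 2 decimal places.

S = Σ Sᵢ = 234.0 m².
Absorption A = 66·0.10 + 66·0.68 + 91.5·0.01 + 10.5·0.11 = 53.550 sabins.
ᾱ = 53.550 / 234.0 = 0.2288.
−S·ln(1−ᾱ) = −234.0 × ln(1 − 0.2288) = 60.795.
V = 11 × 6 × 3 = 198 m³.
RT60 = 0.161 × 198 / 60.795 = 0.52 s.

0.52 seconds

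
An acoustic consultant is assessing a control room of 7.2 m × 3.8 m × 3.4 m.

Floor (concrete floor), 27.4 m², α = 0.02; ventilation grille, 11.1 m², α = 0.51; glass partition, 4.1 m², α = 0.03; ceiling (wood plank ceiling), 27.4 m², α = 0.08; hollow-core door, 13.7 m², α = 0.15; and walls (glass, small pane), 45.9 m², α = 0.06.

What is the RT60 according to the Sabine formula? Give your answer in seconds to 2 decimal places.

1.12 s

A = Σ Sᵢαᵢ = 27.4·0.02 + 11.1·0.51 + 4.1·0.03 + 27.4·0.08 + 13.7·0.15 + 45.9·0.06 = 13.333 sabins.
Volume V = 7.2 × 3.8 × 3.4 = 93.024 m³.
T = 0.161 V/A = 0.161·93.024/13.333 = 1.12 s.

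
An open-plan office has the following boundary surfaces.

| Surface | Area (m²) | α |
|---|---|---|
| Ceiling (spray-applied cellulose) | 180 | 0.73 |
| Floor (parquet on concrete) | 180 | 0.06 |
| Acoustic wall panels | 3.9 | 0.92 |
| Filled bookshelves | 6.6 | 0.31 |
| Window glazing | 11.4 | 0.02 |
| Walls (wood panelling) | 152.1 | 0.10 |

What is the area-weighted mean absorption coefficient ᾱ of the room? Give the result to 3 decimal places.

Total surface area S = 534.0 m².
A = 180·0.73 + 180·0.06 + 3.9·0.92 + 6.6·0.31 + 11.4·0.02 + 152.1·0.10 = 163.272 sabins.
ᾱ = 163.272 / 534.0 = 0.306.

0.306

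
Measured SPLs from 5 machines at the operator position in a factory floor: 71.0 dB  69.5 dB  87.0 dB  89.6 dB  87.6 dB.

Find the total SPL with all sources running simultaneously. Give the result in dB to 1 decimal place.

93.0 dB

Sum in the linear (power) domain: Σ 10^(Lᵢ/10) = 10^(71.0/10) + 10^(69.5/10) + 10^(87.0/10) + 10^(89.6/10) + 10^(87.6/10) = 2.01e+09.
L_total = 10·log₁₀(2.01e+09) = 93.0 dB.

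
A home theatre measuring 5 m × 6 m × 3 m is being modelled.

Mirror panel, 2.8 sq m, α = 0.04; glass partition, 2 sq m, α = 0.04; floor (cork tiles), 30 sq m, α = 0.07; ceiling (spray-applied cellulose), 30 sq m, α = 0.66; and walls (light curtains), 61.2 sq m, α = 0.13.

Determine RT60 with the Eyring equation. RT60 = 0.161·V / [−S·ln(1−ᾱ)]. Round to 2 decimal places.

0.42 seconds

S = Σ Sᵢ = 126.0 sq m.
Absorption A = 2.8·0.04 + 2·0.04 + 30·0.07 + 30·0.66 + 61.2·0.13 = 30.048 sabins.
Mean coefficient ᾱ = A/S = 0.2385.
−S·ln(1−ᾱ) = −126.0 × ln(1 − 0.2385) = 34.331.
V = 5 × 6 × 3 = 90 m³.
RT60 = 0.161 × 90 / 34.331 = 0.42 s.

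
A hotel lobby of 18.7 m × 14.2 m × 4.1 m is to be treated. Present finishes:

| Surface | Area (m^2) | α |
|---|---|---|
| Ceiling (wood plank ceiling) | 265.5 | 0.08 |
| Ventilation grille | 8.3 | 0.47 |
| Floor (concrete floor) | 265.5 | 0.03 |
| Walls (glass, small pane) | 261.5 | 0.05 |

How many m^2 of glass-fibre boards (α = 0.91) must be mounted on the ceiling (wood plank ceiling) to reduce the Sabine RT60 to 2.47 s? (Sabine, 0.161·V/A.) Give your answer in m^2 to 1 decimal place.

Total absorption A₁ = 265.5·0.08 + 8.3·0.47 + 265.5·0.03 + 261.5·0.05
  = 21.240 + 3.901 + 7.965 + 13.075 = 46.181 m^2 sabins.
Required A₂ = 0.161·1088.714/2.47 = 70.965 sabins.
ΔA needed = 70.965 − 46.181 = 24.784 sabins.
Net gain per m^2: Δα = 0.91 − 0.08 = 0.83.
Area = ΔA/Δα = 24.784/0.83 = 29.9 m^2.

29.9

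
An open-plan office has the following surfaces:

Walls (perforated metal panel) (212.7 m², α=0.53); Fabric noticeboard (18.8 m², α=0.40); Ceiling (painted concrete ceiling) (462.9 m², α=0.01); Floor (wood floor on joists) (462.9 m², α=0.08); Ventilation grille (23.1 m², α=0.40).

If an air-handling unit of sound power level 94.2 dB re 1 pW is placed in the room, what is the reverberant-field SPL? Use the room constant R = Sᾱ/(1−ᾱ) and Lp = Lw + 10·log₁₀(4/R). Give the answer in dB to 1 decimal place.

77.2 dB

Σ(Sᵢαᵢ) = 212.7·0.53 + 18.8·0.40 + 462.9·0.01 + 462.9·0.08 + 23.1·0.40 = 171.152; total area S = 1180.4 m².
ᾱ = 171.152/1180.4 = 0.1450; R = Sᾱ/(1−ᾱ) = 171.152/(1−0.1450) = 200.178 m².
Lp = Lw + 10 log₁₀(4/R) = 94.2 -16.99 = 77.2 dB.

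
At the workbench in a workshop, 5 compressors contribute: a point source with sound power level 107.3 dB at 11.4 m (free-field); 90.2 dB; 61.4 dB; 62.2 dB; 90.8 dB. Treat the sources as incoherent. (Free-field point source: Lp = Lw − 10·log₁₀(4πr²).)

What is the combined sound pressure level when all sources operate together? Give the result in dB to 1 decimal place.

Source at 11.4 m: Lp = 107.3 − 10·log₁₀(4π·11.4²) = 107.3 − 10·log₁₀(1633.126) = 75.2 dB.
Sum in the linear (power) domain: Σ 10^(Lᵢ/10) = 10^(75.2/10) + 10^(90.2/10) + 10^(61.4/10) + 10^(62.2/10) + 10^(90.8/10) = 2.286e+09.
L_total = 10·log₁₀(2.286e+09) = 93.6 dB.

93.6 dB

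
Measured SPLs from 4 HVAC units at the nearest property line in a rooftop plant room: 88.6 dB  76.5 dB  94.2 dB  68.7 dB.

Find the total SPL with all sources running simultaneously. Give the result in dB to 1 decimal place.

95.3 dB

Converting to relative power and adding: 10^(88.6/10) + 10^(76.5/10) + 10^(94.2/10) + 10^(68.7/10) = 3.407e+09.
Combined level = 10 log₁₀(3.407e+09) = 95.3 dB.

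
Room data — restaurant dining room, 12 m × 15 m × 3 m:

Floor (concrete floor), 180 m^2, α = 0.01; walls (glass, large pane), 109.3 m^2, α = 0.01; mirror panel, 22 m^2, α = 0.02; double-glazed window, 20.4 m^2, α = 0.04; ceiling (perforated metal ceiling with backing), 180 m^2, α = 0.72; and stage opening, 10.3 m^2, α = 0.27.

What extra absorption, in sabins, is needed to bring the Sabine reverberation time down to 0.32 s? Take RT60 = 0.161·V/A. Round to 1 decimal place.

135.2 sabins

Total absorption A₁ = 180×0.01 + 109.3×0.01 + 22×0.02 + 20.4×0.04 + 180×0.72 + 10.3×0.27
  = 1.800 + 1.093 + 0.440 + 0.816 + 129.600 + 2.781 = 136.530 m^2 sabins.
For T = 0.32 s, need A₂ = 0.161·V/T = 0.161·540/0.32 = 271.688 sabins.
ΔA = A₂ − A₁ = 271.688 − 136.530 = 135.2 sabins.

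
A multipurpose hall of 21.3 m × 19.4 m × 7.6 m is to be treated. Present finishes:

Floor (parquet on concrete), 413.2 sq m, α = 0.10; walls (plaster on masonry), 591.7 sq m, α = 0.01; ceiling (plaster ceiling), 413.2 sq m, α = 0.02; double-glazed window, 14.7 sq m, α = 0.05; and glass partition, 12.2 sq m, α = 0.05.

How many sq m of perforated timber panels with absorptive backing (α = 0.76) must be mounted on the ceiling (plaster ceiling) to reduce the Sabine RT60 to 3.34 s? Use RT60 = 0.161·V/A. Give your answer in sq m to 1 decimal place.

Summing Sᵢαᵢ: 41.320 + 5.917 + 8.264 + 0.735 + 0.610 → A₁ = 56.846 sabins.
Required A₂ = 0.161·3140.472/3.34 = 151.382 sabins.
Absorption to add: 151.382 − 56.846 = 94.536 sabins.
Net gain per sq m: Δα = 0.76 − 0.02 = 0.74.
Panel area = 94.536 / 0.74 = 127.8 sq m.

127.8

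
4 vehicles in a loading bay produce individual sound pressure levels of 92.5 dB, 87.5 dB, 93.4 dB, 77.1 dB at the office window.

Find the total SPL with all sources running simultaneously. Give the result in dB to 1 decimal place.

Converting to relative power and adding: 10^(92.5/10) + 10^(87.5/10) + 10^(93.4/10) + 10^(77.1/10) = 4.58e+09.
L_total = 10·log₁₀(4.58e+09) = 96.6 dB.

96.6 dB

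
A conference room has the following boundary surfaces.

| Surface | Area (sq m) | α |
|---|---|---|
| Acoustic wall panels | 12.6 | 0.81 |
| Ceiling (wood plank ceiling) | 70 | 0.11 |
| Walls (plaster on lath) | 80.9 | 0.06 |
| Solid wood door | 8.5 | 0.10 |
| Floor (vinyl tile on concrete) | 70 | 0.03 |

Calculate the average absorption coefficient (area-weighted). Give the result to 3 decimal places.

0.106

S = Σ Sᵢ = 12.6 + 70 + 80.9 + 8.5 + 70 = 242.0 sq m.
Weighted sum Σ Sα = 25.710.
ᾱ = A/S = 0.106.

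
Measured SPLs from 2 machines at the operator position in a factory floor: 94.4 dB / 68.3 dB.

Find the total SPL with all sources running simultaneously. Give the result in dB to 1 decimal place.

94.4 dB

Converting to relative power and adding: 10^(94.4/10) + 10^(68.3/10) = 2.761e+09.
Back to dB: 10·log₁₀ Σ = 94.4 dB.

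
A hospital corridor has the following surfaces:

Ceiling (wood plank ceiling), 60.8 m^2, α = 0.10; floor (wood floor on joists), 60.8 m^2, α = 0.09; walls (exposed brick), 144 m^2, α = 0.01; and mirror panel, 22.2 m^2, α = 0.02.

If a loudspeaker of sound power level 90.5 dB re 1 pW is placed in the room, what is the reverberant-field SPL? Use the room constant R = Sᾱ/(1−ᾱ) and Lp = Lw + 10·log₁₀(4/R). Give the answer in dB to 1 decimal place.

85.0 dB

Σ(Sᵢαᵢ) = 60.8·0.10 + 60.8·0.09 + 144·0.01 + 22.2·0.02 = 13.436; total area S = 287.8 m^2.
ᾱ = 0.0467, so room constant R = A/(1−ᾱ) = 14.094 m^2.
Lp = 90.5 + 10·log₁₀(4/14.094) = 90.5 + (-5.47) = 85.0 dB.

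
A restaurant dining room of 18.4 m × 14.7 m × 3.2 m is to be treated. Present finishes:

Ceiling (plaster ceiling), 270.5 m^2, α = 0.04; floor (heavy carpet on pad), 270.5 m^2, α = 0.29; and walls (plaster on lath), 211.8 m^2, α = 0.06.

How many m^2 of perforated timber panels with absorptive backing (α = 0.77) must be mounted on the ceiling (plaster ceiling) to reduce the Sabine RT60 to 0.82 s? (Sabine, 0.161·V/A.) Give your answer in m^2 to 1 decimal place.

Summing Sᵢαᵢ: 10.820 + 78.445 + 12.708 → A₁ = 101.973 sabins.
Required A₂ = 0.161·865.536/0.82 = 169.941 sabins.
Absorption to add: 169.941 − 101.973 = 67.968 sabins.
Net gain per m^2: Δα = 0.77 − 0.04 = 0.73.
Panel area = 67.968 / 0.73 = 93.1 m^2.

93.1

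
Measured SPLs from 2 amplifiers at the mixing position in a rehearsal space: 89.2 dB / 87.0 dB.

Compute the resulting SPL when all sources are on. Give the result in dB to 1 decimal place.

Converting to relative power and adding: 10^(89.2/10) + 10^(87.0/10) = 1.333e+09.
Combined level = 10 log₁₀(1.333e+09) = 91.2 dB.

91.2 dB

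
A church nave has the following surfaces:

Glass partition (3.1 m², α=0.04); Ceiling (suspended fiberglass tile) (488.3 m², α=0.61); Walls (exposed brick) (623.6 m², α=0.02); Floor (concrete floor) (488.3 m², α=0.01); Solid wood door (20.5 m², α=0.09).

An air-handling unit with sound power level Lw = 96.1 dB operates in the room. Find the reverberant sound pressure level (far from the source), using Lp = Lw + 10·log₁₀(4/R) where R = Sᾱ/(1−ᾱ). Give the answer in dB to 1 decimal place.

Σ(Sᵢαᵢ) = 3.1·0.04 + 488.3·0.61 + 623.6·0.02 + 488.3·0.01 + 20.5·0.09 = 317.187; total area S = 1623.8 m².
ᾱ = 317.187/1623.8 = 0.1953; R = Sᾱ/(1−ᾱ) = 317.187/(1−0.1953) = 394.168 m².
Lp = Lw + 10 log₁₀(4/R) = 96.1 -19.94 = 76.2 dB.

76.2 dB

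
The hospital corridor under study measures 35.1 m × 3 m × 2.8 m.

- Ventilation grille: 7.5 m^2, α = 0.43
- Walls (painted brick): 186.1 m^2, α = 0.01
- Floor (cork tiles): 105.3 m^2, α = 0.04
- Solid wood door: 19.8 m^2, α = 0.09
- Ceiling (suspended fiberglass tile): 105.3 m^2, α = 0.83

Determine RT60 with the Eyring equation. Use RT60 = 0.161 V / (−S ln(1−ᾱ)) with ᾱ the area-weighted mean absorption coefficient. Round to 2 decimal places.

0.42 seconds

Total surface area S = 7.5 + 186.1 + 105.3 + 19.8 + 105.3 = 424.0 m^2.
Σ(Sᵢαᵢ) = 7.5×0.43 + 186.1×0.01 + 105.3×0.04 + 19.8×0.09 + 105.3×0.83 = 98.479.
Mean coefficient ᾱ = A/S = 0.2323.
Eyring denominator: −S ln(1−ᾱ) = 112.087.
V = 35.1 × 3 × 2.8 = 294.84 m³.
RT60 = 0.161 × 294.84 / 112.087 = 0.42 s.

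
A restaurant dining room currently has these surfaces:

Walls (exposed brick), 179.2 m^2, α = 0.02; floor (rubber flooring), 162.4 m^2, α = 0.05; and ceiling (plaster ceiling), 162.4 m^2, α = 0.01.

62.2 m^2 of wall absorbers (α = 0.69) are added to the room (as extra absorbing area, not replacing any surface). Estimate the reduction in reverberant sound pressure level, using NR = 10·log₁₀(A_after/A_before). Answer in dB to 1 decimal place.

6.3 dB

Total absorption A_before = 179.2·0.02 + 162.4·0.05 + 162.4·0.01
  = 3.584 + 8.120 + 1.624 = 13.328 m^2 sabins.
Added absorption = 62.2 × 0.69 = 42.918 sabins.
New total A_after = 56.246 sabins.
NR = 10·log₁₀(56.246/13.328) = 6.3 dB.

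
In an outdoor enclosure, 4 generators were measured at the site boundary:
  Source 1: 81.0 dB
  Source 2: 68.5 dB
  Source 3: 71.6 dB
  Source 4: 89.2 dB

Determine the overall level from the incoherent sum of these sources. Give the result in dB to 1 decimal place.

Converting to relative power and adding: 10^(81.0/10) + 10^(68.5/10) + 10^(71.6/10) + 10^(89.2/10) = 9.792e+08.
Combined level = 10 log₁₀(9.792e+08) = 89.9 dB.

89.9 dB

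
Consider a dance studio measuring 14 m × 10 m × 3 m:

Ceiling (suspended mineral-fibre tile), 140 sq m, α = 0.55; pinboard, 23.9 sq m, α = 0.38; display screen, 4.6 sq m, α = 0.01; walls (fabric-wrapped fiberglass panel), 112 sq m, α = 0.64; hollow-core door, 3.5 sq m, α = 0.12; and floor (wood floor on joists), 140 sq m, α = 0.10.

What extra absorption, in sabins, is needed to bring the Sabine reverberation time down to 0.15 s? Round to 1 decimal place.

278.6 sabins

Summing Sᵢαᵢ: 77.000 + 9.082 + 0.046 + 71.680 + 0.420 + 14.000 → A₁ = 172.228 sabins.
V = 420 m³. Required absorption A₂ = 0.161 × 420 / 0.15 = 450.800 sabins.
Additional absorption ΔA = 450.800 − 172.228 = 278.6 sabins.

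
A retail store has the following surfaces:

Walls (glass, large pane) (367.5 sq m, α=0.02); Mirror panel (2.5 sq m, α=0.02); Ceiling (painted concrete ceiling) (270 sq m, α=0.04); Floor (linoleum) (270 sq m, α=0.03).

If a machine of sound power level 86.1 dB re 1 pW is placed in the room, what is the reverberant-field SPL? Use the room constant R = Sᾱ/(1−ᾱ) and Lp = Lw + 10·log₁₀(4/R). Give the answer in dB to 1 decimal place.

A = 26.300 sabins; S = 910.0 sq m.
ᾱ = 26.300/910.0 = 0.0289; R = Sᾱ/(1−ᾱ) = 26.300/(1−0.0289) = 27.083 sq m.
Lp = Lw + 10 log₁₀(4/R) = 86.1 -8.31 = 77.8 dB.

77.8 dB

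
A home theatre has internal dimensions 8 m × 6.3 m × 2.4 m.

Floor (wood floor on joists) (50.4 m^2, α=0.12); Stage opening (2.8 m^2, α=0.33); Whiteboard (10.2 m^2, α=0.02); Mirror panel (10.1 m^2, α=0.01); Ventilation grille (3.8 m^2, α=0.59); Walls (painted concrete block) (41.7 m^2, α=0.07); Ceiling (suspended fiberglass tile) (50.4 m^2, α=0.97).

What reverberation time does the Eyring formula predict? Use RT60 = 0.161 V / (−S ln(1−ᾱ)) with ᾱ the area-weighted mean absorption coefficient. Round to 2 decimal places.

0.26 s

Total surface area S = 50.4 + 2.8 + 10.2 + 10.1 + 3.8 + 41.7 + 50.4 = 169.4 m^2.
Σ(Sᵢαᵢ) = 50.4×0.12 + 2.8×0.33 + 10.2×0.02 + 10.1×0.01 + 3.8×0.59 + 41.7×0.07 + 50.4×0.97 = 61.326.
ᾱ = 61.326 / 169.4 = 0.3620.
−S·ln(1−ᾱ) = −169.4 × ln(1 − 0.3620) = 76.131.
V = 8 × 6.3 × 2.4 = 120.96 m³.
T = 0.161·V/[−S·ln(1−ᾱ)] = 0.161·120.96/76.131 = 0.26 s.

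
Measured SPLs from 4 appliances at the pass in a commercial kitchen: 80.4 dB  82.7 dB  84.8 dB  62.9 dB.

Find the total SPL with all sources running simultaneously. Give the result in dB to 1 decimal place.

Converting to relative power and adding: 10^(80.4/10) + 10^(82.7/10) + 10^(84.8/10) + 10^(62.9/10) = 5.998e+08.
Back to dB: 10·log₁₀ Σ = 87.8 dB.

87.8 dB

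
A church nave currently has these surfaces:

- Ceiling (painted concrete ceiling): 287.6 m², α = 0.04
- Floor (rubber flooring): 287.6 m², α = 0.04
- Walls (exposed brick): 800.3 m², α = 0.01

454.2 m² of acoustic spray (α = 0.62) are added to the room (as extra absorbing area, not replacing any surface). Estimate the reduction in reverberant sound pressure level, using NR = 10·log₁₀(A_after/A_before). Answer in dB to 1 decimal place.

10.0 dB

Equivalent absorption area: A_before = 287.6*0.04 + 287.6*0.04 + 800.3*0.01 = 31.011 m².
Added absorption = 454.2 × 0.62 = 281.604 sabins.
New total A_after = 312.615 sabins.
Reduction = 10 log₁₀(A_after/A_before) = 10 log₁₀(10.0808) = 10.0 dB.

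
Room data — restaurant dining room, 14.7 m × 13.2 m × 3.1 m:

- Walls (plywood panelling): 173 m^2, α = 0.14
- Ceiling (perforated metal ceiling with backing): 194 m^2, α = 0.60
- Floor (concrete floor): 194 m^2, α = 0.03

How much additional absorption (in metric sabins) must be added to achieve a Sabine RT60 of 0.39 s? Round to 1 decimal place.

101.9 sabins

A₁ = Σ Sᵢαᵢ = 173·0.14 + 194·0.60 + 194·0.03 = 146.440 sabins.
Target A₂ = 0.161·601.524/0.39 = 248.321 sabins (V = 601.524 m³).
Additional absorption ΔA = 248.321 − 146.440 = 101.9 sabins.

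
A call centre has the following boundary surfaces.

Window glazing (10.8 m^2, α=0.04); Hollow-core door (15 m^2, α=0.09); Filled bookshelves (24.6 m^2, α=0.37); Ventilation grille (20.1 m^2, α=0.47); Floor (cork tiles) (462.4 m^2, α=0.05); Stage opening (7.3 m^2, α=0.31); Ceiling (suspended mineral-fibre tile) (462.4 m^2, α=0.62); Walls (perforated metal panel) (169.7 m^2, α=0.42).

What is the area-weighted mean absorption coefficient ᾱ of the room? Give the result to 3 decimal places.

Total surface area S = 1172.3 m^2.
A = 10.8*0.04 + 15*0.09 + 24.6*0.37 + 20.1*0.47 + 462.4*0.05 + 7.3*0.31 + 462.4*0.62 + 169.7*0.42 = 403.676 sabins.
ᾱ = A/S = 0.344.

0.344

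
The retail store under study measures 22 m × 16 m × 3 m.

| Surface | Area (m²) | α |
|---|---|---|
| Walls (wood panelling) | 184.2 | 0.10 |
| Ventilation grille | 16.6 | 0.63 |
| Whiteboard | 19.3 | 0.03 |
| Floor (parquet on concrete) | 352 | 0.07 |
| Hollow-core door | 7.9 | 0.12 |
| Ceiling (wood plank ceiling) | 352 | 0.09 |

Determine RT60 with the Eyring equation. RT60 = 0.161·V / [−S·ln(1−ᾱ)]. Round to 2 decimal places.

1.87 seconds

S = Σ Sᵢ = 932.0 m².
Σ(Sᵢαᵢ) = 184.2·0.10 + 16.6·0.63 + 19.3·0.03 + 352·0.07 + 7.9·0.12 + 352·0.09 = 86.725.
ᾱ = 86.725 / 932.0 = 0.0931.
−S·ln(1−ᾱ) = −932.0 × ln(1 − 0.0931) = 91.078.
V = 22 × 16 × 3 = 1056 m³.
T = 0.161·V/[−S·ln(1−ᾱ)] = 0.161·1056/91.078 = 1.87 s.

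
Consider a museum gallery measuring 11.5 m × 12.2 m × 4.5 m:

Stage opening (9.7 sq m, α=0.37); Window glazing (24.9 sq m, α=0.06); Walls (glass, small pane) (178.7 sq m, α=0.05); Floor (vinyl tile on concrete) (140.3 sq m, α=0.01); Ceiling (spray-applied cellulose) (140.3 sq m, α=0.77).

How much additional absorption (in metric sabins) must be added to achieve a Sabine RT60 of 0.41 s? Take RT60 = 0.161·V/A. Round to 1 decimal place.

124.5 sabins

A₁ = Σ Sᵢαᵢ = 9.7*0.37 + 24.9*0.06 + 178.7*0.05 + 140.3*0.01 + 140.3*0.77 = 123.452 sabins.
V = 631.35 m³. Required absorption A₂ = 0.161 × 631.35 / 0.41 = 247.920 sabins.
Additional absorption ΔA = 247.920 − 123.452 = 124.5 sabins.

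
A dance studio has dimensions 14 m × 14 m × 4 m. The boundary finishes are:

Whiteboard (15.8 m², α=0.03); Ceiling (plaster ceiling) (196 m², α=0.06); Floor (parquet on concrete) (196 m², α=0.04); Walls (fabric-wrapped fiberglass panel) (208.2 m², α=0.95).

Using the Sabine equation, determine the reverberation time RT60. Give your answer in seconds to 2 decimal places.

0.58 s

Total absorption A = 15.8*0.03 + 196*0.06 + 196*0.04 + 208.2*0.95
  = 0.474 + 11.760 + 7.840 + 197.790 = 217.864 m² sabins.
Volume V = 14 × 14 × 4 = 784 m³.
Sabine: RT60 = 0.161 × 784 / 217.864 = 0.58 s.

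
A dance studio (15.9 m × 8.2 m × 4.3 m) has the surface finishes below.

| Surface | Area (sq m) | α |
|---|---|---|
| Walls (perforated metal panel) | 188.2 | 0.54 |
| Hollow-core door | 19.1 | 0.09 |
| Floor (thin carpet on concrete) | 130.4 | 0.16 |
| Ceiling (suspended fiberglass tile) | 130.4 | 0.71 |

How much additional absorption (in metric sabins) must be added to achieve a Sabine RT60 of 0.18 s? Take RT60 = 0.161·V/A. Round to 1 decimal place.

284.7 sabins

Summing Sᵢαᵢ: 101.628 + 1.719 + 20.864 + 92.584 → A₁ = 216.795 sabins.
V = 560.634 m³. Required absorption A₂ = 0.161 × 560.634 / 0.18 = 501.456 sabins.
ΔA = A₂ − A₁ = 501.456 − 216.795 = 284.7 sabins.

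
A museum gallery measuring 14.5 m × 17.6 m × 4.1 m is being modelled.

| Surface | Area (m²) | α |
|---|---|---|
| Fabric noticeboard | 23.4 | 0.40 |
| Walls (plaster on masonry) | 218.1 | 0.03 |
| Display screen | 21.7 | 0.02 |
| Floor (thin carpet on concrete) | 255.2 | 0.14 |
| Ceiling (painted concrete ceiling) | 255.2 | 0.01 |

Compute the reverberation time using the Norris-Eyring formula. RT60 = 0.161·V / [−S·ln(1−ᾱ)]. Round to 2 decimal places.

S = Σ Sᵢ = 773.6 m².
Absorption A = 23.4·0.40 + 218.1·0.03 + 21.7·0.02 + 255.2·0.14 + 255.2·0.01 = 54.617 sabins.
Mean coefficient ᾱ = A/S = 0.0706.
Eyring denominator: −S ln(1−ᾱ) = 56.640.
V = 14.5 × 17.6 × 4.1 = 1046.32 m³.
RT60 = 0.161 × 1046.32 / 56.640 = 2.97 s.

2.97 s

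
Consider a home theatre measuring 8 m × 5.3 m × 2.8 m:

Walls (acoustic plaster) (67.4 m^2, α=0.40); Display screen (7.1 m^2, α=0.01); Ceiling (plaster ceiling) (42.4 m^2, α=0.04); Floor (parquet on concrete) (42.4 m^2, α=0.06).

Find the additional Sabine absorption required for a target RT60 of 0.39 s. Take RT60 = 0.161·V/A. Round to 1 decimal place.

Equivalent absorption area: A₁ = 67.4*0.40 + 7.1*0.01 + 42.4*0.04 + 42.4*0.06 = 31.271 m^2.
Target A₂ = 0.161·118.72/0.39 = 49.010 sabins (V = 118.72 m³).
Shortfall: 49.010 − 31.271 = 17.7 sabins.

17.7 sabins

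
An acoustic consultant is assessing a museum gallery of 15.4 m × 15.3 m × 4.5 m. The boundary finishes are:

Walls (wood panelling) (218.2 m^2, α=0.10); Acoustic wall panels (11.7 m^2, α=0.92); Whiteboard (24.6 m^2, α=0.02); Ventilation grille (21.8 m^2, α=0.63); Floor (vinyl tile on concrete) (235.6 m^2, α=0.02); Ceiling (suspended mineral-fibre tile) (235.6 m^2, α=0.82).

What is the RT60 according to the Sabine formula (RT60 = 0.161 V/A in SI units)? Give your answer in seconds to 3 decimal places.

0.698 s

A = Σ Sᵢαᵢ = 218.2·0.10 + 11.7·0.92 + 24.6·0.02 + 21.8·0.63 + 235.6·0.02 + 235.6·0.82 = 244.714 sabins.
Volume V = 15.4 × 15.3 × 4.5 = 1060.29 m³.
RT60 = 0.161 · V / A = 0.161 × 1060.29 / 244.714 = 0.698 s.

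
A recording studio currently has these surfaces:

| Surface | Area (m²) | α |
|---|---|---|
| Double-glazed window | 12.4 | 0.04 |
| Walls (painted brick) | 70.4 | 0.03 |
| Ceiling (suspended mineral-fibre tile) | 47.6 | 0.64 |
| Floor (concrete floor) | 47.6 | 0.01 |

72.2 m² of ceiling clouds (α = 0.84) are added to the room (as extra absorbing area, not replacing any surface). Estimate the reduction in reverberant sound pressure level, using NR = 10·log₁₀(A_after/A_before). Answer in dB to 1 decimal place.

4.5 dB

A_before = Σ Sᵢαᵢ = 12.4*0.04 + 70.4*0.03 + 47.6*0.64 + 47.6*0.01 = 33.548 sabins.
Treatment contributes 72.2·0.84 = 60.648 sabins.
New total A_after = 94.196 sabins.
Reduction = 10 log₁₀(A_after/A_before) = 10 log₁₀(2.8078) = 4.5 dB.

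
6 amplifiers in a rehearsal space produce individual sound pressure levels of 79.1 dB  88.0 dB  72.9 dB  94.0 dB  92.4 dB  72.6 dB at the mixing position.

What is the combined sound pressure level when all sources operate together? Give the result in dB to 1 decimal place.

97.0 dB

Sum in the linear (power) domain: Σ 10^(Lᵢ/10) = 10^(79.1/10) + 10^(88.0/10) + 10^(72.9/10) + 10^(94.0/10) + 10^(92.4/10) + 10^(72.6/10) = 5e+09.
L_total = 10·log₁₀(5e+09) = 97.0 dB.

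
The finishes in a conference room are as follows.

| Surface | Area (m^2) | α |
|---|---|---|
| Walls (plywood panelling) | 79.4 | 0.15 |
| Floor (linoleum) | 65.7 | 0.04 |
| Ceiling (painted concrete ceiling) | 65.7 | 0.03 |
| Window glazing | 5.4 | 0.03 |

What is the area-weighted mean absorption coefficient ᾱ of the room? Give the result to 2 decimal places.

0.08

Total surface area S = 216.2 m^2.
Σ(Sᵢαᵢ) = 79.4·0.15 + 65.7·0.04 + 65.7·0.03 + 5.4·0.03 = 16.671.
ᾱ = A/S = 0.08.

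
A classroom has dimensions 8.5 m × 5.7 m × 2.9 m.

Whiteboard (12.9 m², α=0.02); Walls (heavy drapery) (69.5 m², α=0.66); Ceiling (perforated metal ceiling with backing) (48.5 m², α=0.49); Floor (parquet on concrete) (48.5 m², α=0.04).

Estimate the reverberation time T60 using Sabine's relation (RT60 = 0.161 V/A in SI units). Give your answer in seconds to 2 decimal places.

Summing Sᵢαᵢ: 0.258 + 45.870 + 23.765 + 1.940 → A = 71.833 sabins.
Volume V = 8.5 × 5.7 × 2.9 = 140.505 m³.
T = 0.161 V/A = 0.161·140.505/71.833 = 0.31 s.

0.31 s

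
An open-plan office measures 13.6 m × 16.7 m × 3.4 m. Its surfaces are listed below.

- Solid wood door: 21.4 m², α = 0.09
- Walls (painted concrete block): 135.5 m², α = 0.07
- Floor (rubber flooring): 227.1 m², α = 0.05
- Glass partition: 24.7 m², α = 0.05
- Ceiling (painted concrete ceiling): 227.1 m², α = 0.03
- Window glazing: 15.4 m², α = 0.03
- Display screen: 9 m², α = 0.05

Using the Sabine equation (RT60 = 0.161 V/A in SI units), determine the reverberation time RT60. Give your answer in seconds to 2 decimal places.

3.92 s

Summing Sᵢαᵢ: 1.926 + 9.485 + 11.355 + 1.235 + 6.813 + 0.462 + 0.450 → A = 31.726 sabins.
Volume V = 13.6 × 16.7 × 3.4 = 772.208 m³.
T = 0.161 V/A = 0.161·772.208/31.726 = 3.92 s.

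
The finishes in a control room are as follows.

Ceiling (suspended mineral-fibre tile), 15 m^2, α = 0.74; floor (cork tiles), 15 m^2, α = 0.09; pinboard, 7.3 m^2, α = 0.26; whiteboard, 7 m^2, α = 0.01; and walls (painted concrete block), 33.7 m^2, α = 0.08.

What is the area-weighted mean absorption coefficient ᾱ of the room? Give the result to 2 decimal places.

0.22

S = Σ Sᵢ = 15 + 15 + 7.3 + 7 + 33.7 = 78.0 m^2.
Σ(Sᵢαᵢ) = 15·0.74 + 15·0.09 + 7.3·0.26 + 7·0.01 + 33.7·0.08 = 17.114.
ᾱ = A/S = 0.22.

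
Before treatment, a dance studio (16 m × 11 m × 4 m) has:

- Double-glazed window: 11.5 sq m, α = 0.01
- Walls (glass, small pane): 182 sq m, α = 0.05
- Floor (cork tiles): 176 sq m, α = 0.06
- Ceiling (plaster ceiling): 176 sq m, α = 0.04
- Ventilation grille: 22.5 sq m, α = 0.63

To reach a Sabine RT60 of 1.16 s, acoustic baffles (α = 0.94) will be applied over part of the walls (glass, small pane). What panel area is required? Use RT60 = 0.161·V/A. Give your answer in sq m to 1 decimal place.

A₁ = Σ Sᵢαᵢ = 11.5·0.01 + 182·0.05 + 176·0.06 + 176·0.04 + 22.5·0.63 = 40.990 sabins.
Required A₂ = 0.161·704/1.16 = 97.710 sabins.
Absorption to add: 97.710 − 40.990 = 56.720 sabins.
Each sq m of panel replacing the walls (glass, small pane) adds (0.94 − 0.05) = 0.89 sabins.
Panel area = 56.720 / 0.89 = 63.7 sq m.

63.7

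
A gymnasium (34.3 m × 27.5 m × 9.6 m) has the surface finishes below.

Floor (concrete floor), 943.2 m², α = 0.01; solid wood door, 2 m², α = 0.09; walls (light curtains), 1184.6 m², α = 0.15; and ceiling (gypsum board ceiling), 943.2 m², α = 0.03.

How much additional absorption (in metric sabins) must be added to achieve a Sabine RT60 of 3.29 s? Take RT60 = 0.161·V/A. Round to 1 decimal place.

A₁ = Σ Sᵢαᵢ = 943.2×0.01 + 2×0.09 + 1184.6×0.15 + 943.2×0.03 = 215.598 sabins.
For T = 3.29 s, need A₂ = 0.161·V/T = 0.161·9055.2/3.29 = 443.127 sabins.
ΔA = A₂ − A₁ = 443.127 − 215.598 = 227.5 sabins.

227.5 sabins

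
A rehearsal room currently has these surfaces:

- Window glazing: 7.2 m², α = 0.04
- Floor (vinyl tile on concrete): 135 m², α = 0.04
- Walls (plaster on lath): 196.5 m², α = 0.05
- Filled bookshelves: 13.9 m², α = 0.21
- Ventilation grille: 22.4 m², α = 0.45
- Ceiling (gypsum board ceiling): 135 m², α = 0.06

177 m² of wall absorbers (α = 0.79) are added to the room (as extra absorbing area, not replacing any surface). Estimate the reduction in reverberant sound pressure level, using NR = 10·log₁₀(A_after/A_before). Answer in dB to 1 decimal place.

6.8 dB

Summing Sᵢαᵢ: 0.288 + 5.400 + 9.825 + 2.919 + 10.080 + 8.100 → A_before = 36.612 sabins.
Added absorption = 177 × 0.79 = 139.830 sabins.
A_after = 36.612 + 139.830 = 176.442 sabins.
Reduction = 10 log₁₀(A_after/A_before) = 10 log₁₀(4.8192) = 6.8 dB.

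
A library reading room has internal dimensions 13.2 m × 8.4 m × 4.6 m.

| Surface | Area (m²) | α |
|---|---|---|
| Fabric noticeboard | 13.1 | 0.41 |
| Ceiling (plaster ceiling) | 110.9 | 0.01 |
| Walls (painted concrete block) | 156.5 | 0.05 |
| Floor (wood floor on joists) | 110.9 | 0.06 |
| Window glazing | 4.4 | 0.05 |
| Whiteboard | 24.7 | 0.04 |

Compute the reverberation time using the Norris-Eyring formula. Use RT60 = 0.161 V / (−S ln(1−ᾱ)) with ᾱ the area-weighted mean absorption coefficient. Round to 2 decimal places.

Total surface area S = 13.1 + 110.9 + 156.5 + 110.9 + 4.4 + 24.7 = 420.5 m².
Absorption A = 13.1×0.41 + 110.9×0.01 + 156.5×0.05 + 110.9×0.06 + 4.4×0.05 + 24.7×0.04 = 22.167 sabins.
Mean coefficient ᾱ = A/S = 0.0527.
−S·ln(1−ᾱ) = −420.5 × ln(1 − 0.0527) = 22.766.
V = 13.2 × 8.4 × 4.6 = 510.048 m³.
T = 0.161·V/[−S·ln(1−ᾱ)] = 0.161·510.048/22.766 = 3.61 s.

3.61 seconds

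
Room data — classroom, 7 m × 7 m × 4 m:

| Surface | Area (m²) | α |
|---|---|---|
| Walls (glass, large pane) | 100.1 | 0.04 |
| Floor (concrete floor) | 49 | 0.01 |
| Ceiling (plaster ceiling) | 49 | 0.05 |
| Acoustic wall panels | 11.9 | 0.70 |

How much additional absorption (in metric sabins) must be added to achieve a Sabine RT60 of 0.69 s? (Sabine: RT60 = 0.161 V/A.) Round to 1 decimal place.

30.5 sabins

Summing Sᵢαᵢ: 4.004 + 0.490 + 2.450 + 8.330 → A₁ = 15.274 sabins.
Target A₂ = 0.161·196/0.69 = 45.733 sabins (V = 196 m³).
Additional absorption ΔA = 45.733 − 15.274 = 30.5 sabins.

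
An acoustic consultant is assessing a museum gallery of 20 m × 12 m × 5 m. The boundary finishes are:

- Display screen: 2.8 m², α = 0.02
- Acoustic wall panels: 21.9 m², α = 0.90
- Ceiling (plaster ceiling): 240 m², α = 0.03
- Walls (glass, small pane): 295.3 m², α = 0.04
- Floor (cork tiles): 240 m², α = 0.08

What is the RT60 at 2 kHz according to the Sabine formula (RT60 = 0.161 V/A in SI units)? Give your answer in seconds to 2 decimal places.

Summing Sᵢαᵢ: 0.056 + 19.710 + 7.200 + 11.812 + 19.200 → A = 57.978 sabins.
Room volume: 1200 m³.
RT60 = 0.161 · V / A = 0.161 × 1200 / 57.978 = 3.33 s.

3.33 sec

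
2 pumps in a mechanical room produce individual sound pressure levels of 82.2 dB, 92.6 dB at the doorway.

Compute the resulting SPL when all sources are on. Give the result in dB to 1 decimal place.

Converting to relative power and adding: 10^(82.2/10) + 10^(92.6/10) = 1.986e+09.
L_total = 10·log₁₀(1.986e+09) = 93.0 dB.

93.0 dB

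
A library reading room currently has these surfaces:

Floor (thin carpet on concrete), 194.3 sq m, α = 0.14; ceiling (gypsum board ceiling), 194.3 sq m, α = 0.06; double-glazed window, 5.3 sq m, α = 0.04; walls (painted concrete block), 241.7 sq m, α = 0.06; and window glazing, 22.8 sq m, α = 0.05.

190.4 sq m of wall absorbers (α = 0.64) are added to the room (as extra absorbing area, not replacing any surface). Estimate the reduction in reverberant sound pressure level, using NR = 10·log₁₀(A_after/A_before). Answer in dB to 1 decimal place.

5.1 dB

Total absorption A_before = 194.3·0.14 + 194.3·0.06 + 5.3·0.04 + 241.7·0.06 + 22.8·0.05
  = 27.202 + 11.658 + 0.212 + 14.502 + 1.140 = 54.714 sq m sabins.
Added absorption = 190.4 × 0.64 = 121.856 sabins.
A_after = 54.714 + 121.856 = 176.570 sabins.
Reduction = 10 log₁₀(A_after/A_before) = 10 log₁₀(3.2271) = 5.1 dB.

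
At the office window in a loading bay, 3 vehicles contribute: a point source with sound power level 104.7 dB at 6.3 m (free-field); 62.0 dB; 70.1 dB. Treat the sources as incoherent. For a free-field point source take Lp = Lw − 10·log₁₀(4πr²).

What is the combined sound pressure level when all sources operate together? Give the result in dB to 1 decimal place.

Source at 6.3 m: Lp = 104.7 − 10·log₁₀(4π·6.3²) = 104.7 − 10·log₁₀(498.759) = 77.7 dB.
Sum in the linear (power) domain: Σ 10^(Lᵢ/10) = 10^(77.7/10) + 10^(62.0/10) + 10^(70.1/10) = 7.07e+07.
L_total = 10·log₁₀(7.07e+07) = 78.5 dB.

78.5 dB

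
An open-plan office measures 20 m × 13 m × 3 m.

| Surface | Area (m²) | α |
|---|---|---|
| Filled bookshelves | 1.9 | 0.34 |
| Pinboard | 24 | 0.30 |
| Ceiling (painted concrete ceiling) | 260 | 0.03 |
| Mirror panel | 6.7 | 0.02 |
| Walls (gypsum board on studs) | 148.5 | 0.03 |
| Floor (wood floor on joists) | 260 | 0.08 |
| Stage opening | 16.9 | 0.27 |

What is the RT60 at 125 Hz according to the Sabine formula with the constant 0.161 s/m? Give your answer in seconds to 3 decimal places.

2.754 s

Equivalent absorption area: A = 1.9×0.34 + 24×0.30 + 260×0.03 + 6.7×0.02 + 148.5×0.03 + 260×0.08 + 16.9×0.27 = 45.598 m².
Volume V = 20 × 13 × 3 = 780 m³.
T = 0.161 V/A = 0.161·780/45.598 = 2.754 s.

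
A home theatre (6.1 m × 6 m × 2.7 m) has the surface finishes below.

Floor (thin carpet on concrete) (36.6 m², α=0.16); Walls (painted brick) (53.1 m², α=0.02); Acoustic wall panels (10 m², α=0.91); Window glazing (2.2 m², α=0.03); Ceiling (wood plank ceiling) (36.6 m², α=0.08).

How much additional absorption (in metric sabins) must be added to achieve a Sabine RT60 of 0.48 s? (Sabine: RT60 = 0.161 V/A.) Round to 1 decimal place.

14.1 sabins

A₁ = Σ Sᵢαᵢ = 36.6*0.16 + 53.1*0.02 + 10*0.91 + 2.2*0.03 + 36.6*0.08 = 19.012 sabins.
For T = 0.48 s, need A₂ = 0.161·V/T = 0.161·98.82/0.48 = 33.146 sabins.
Shortfall: 33.146 − 19.012 = 14.1 sabins.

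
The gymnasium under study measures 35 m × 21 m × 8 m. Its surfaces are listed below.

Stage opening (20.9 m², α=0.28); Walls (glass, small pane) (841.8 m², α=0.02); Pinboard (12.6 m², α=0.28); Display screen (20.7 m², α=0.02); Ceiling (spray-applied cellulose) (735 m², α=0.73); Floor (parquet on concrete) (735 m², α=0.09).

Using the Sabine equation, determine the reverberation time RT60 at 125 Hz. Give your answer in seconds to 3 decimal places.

Summing Sᵢαᵢ: 5.852 + 16.836 + 3.528 + 0.414 + 536.550 + 66.150 → A = 629.330 sabins.
Volume V = 35 × 21 × 8 = 5880 m³.
Sabine: RT60 = 0.161 × 5880 / 629.330 = 1.504 s.

1.504 s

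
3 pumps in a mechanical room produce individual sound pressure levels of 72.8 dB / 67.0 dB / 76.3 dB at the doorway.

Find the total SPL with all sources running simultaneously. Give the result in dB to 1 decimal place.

Sum in the linear (power) domain: Σ 10^(Lᵢ/10) = 10^(72.8/10) + 10^(67.0/10) + 10^(76.3/10) = 6.672e+07.
Back to dB: 10·log₁₀ Σ = 78.2 dB.

78.2 dB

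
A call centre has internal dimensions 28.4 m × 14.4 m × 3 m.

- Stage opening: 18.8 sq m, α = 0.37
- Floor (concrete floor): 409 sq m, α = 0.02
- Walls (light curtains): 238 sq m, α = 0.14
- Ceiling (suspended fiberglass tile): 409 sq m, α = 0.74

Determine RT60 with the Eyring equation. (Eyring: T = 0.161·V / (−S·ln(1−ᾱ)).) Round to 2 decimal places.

0.46 seconds

Total surface area S = 18.8 + 409 + 238 + 409 = 1074.8 sq m.
Absorption A = 18.8×0.37 + 409×0.02 + 238×0.14 + 409×0.74 = 351.116 sabins.
ᾱ = 351.116 / 1074.8 = 0.3267.
Eyring denominator: −S ln(1−ᾱ) = 425.152.
V = 28.4 × 14.4 × 3 = 1226.88 m³.
T = 0.161·V/[−S·ln(1−ᾱ)] = 0.161·1226.88/425.152 = 0.46 s.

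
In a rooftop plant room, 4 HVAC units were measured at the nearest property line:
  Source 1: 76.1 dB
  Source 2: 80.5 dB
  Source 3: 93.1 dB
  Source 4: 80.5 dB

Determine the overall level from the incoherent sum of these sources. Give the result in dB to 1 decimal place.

Sum in the linear (power) domain: Σ 10^(Lᵢ/10) = 10^(76.1/10) + 10^(80.5/10) + 10^(93.1/10) + 10^(80.5/10) = 2.307e+09.
Combined level = 10 log₁₀(2.307e+09) = 93.6 dB.

93.6 dB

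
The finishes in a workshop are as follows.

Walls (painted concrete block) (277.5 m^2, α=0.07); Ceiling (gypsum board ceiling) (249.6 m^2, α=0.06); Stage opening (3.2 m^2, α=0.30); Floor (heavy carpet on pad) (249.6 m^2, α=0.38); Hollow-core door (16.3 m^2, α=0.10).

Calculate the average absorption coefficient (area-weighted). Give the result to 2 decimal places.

0.17

S = Σ Sᵢ = 277.5 + 249.6 + 3.2 + 249.6 + 16.3 = 796.2 m^2.
Weighted sum Σ Sα = 131.839.
ᾱ = 131.839 / 796.2 = 0.17.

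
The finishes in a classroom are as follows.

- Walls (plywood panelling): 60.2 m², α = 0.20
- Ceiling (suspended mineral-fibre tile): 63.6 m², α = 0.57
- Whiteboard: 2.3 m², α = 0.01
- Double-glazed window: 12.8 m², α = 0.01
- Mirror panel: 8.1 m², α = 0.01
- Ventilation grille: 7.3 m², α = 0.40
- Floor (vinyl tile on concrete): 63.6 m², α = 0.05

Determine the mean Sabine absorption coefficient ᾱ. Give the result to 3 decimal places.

S = Σ Sᵢ = 60.2 + 63.6 + 2.3 + 12.8 + 8.1 + 7.3 + 63.6 = 217.9 m².
Σ(Sᵢαᵢ) = 60.2×0.20 + 63.6×0.57 + 2.3×0.01 + 12.8×0.01 + 8.1×0.01 + 7.3×0.40 + 63.6×0.05 = 54.624.
ᾱ = 54.624 / 217.9 = 0.251.

0.251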